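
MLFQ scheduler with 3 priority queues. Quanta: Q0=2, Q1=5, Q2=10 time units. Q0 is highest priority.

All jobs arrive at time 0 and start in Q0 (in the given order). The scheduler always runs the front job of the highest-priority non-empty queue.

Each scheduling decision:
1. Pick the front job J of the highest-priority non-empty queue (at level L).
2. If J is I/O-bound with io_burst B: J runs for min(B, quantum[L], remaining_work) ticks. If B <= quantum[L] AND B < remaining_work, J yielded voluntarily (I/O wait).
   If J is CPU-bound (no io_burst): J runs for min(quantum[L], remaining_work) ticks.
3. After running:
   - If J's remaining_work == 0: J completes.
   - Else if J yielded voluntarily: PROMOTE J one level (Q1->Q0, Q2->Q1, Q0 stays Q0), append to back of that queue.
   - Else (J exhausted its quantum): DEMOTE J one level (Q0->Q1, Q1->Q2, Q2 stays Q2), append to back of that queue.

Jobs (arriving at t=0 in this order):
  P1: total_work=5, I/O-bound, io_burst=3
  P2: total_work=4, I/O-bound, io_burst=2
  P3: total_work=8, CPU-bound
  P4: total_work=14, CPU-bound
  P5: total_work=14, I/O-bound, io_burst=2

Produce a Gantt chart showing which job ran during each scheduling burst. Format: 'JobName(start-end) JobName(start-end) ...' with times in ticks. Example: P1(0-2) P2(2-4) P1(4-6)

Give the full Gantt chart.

t=0-2: P1@Q0 runs 2, rem=3, quantum used, demote→Q1. Q0=[P2,P3,P4,P5] Q1=[P1] Q2=[]
t=2-4: P2@Q0 runs 2, rem=2, I/O yield, promote→Q0. Q0=[P3,P4,P5,P2] Q1=[P1] Q2=[]
t=4-6: P3@Q0 runs 2, rem=6, quantum used, demote→Q1. Q0=[P4,P5,P2] Q1=[P1,P3] Q2=[]
t=6-8: P4@Q0 runs 2, rem=12, quantum used, demote→Q1. Q0=[P5,P2] Q1=[P1,P3,P4] Q2=[]
t=8-10: P5@Q0 runs 2, rem=12, I/O yield, promote→Q0. Q0=[P2,P5] Q1=[P1,P3,P4] Q2=[]
t=10-12: P2@Q0 runs 2, rem=0, completes. Q0=[P5] Q1=[P1,P3,P4] Q2=[]
t=12-14: P5@Q0 runs 2, rem=10, I/O yield, promote→Q0. Q0=[P5] Q1=[P1,P3,P4] Q2=[]
t=14-16: P5@Q0 runs 2, rem=8, I/O yield, promote→Q0. Q0=[P5] Q1=[P1,P3,P4] Q2=[]
t=16-18: P5@Q0 runs 2, rem=6, I/O yield, promote→Q0. Q0=[P5] Q1=[P1,P3,P4] Q2=[]
t=18-20: P5@Q0 runs 2, rem=4, I/O yield, promote→Q0. Q0=[P5] Q1=[P1,P3,P4] Q2=[]
t=20-22: P5@Q0 runs 2, rem=2, I/O yield, promote→Q0. Q0=[P5] Q1=[P1,P3,P4] Q2=[]
t=22-24: P5@Q0 runs 2, rem=0, completes. Q0=[] Q1=[P1,P3,P4] Q2=[]
t=24-27: P1@Q1 runs 3, rem=0, completes. Q0=[] Q1=[P3,P4] Q2=[]
t=27-32: P3@Q1 runs 5, rem=1, quantum used, demote→Q2. Q0=[] Q1=[P4] Q2=[P3]
t=32-37: P4@Q1 runs 5, rem=7, quantum used, demote→Q2. Q0=[] Q1=[] Q2=[P3,P4]
t=37-38: P3@Q2 runs 1, rem=0, completes. Q0=[] Q1=[] Q2=[P4]
t=38-45: P4@Q2 runs 7, rem=0, completes. Q0=[] Q1=[] Q2=[]

Answer: P1(0-2) P2(2-4) P3(4-6) P4(6-8) P5(8-10) P2(10-12) P5(12-14) P5(14-16) P5(16-18) P5(18-20) P5(20-22) P5(22-24) P1(24-27) P3(27-32) P4(32-37) P3(37-38) P4(38-45)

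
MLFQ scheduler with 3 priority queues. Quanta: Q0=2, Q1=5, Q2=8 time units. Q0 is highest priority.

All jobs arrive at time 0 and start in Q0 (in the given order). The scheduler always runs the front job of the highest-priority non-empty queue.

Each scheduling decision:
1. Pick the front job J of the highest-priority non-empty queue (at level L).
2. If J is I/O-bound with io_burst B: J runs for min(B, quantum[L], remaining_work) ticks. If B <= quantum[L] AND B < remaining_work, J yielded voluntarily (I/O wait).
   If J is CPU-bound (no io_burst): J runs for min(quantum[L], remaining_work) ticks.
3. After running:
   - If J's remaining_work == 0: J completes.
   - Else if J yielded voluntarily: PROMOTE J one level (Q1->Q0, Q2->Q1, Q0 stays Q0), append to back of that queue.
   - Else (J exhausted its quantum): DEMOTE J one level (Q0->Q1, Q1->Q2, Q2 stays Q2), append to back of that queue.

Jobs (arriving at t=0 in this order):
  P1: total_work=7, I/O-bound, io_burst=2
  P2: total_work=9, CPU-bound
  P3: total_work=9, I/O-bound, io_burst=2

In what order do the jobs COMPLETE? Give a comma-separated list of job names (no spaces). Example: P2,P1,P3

Answer: P1,P3,P2

Derivation:
t=0-2: P1@Q0 runs 2, rem=5, I/O yield, promote→Q0. Q0=[P2,P3,P1] Q1=[] Q2=[]
t=2-4: P2@Q0 runs 2, rem=7, quantum used, demote→Q1. Q0=[P3,P1] Q1=[P2] Q2=[]
t=4-6: P3@Q0 runs 2, rem=7, I/O yield, promote→Q0. Q0=[P1,P3] Q1=[P2] Q2=[]
t=6-8: P1@Q0 runs 2, rem=3, I/O yield, promote→Q0. Q0=[P3,P1] Q1=[P2] Q2=[]
t=8-10: P3@Q0 runs 2, rem=5, I/O yield, promote→Q0. Q0=[P1,P3] Q1=[P2] Q2=[]
t=10-12: P1@Q0 runs 2, rem=1, I/O yield, promote→Q0. Q0=[P3,P1] Q1=[P2] Q2=[]
t=12-14: P3@Q0 runs 2, rem=3, I/O yield, promote→Q0. Q0=[P1,P3] Q1=[P2] Q2=[]
t=14-15: P1@Q0 runs 1, rem=0, completes. Q0=[P3] Q1=[P2] Q2=[]
t=15-17: P3@Q0 runs 2, rem=1, I/O yield, promote→Q0. Q0=[P3] Q1=[P2] Q2=[]
t=17-18: P3@Q0 runs 1, rem=0, completes. Q0=[] Q1=[P2] Q2=[]
t=18-23: P2@Q1 runs 5, rem=2, quantum used, demote→Q2. Q0=[] Q1=[] Q2=[P2]
t=23-25: P2@Q2 runs 2, rem=0, completes. Q0=[] Q1=[] Q2=[]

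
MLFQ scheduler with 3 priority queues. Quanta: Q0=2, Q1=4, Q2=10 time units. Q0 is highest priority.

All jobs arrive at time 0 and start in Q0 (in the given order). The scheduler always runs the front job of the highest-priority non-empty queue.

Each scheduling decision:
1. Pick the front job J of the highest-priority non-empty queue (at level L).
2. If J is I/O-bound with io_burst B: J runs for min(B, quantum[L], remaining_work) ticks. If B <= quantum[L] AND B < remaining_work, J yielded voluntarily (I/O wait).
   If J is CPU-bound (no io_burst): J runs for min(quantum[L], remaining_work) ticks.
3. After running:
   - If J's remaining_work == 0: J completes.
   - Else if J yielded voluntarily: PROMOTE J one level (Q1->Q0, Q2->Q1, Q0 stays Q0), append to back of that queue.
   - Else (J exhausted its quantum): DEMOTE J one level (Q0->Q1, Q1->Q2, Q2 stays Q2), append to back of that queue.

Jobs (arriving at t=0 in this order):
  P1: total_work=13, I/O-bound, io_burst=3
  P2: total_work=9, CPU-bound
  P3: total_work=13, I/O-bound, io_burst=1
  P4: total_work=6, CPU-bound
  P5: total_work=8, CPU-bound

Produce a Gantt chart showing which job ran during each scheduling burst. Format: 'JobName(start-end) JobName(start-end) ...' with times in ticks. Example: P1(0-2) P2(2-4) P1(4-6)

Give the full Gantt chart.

t=0-2: P1@Q0 runs 2, rem=11, quantum used, demote→Q1. Q0=[P2,P3,P4,P5] Q1=[P1] Q2=[]
t=2-4: P2@Q0 runs 2, rem=7, quantum used, demote→Q1. Q0=[P3,P4,P5] Q1=[P1,P2] Q2=[]
t=4-5: P3@Q0 runs 1, rem=12, I/O yield, promote→Q0. Q0=[P4,P5,P3] Q1=[P1,P2] Q2=[]
t=5-7: P4@Q0 runs 2, rem=4, quantum used, demote→Q1. Q0=[P5,P3] Q1=[P1,P2,P4] Q2=[]
t=7-9: P5@Q0 runs 2, rem=6, quantum used, demote→Q1. Q0=[P3] Q1=[P1,P2,P4,P5] Q2=[]
t=9-10: P3@Q0 runs 1, rem=11, I/O yield, promote→Q0. Q0=[P3] Q1=[P1,P2,P4,P5] Q2=[]
t=10-11: P3@Q0 runs 1, rem=10, I/O yield, promote→Q0. Q0=[P3] Q1=[P1,P2,P4,P5] Q2=[]
t=11-12: P3@Q0 runs 1, rem=9, I/O yield, promote→Q0. Q0=[P3] Q1=[P1,P2,P4,P5] Q2=[]
t=12-13: P3@Q0 runs 1, rem=8, I/O yield, promote→Q0. Q0=[P3] Q1=[P1,P2,P4,P5] Q2=[]
t=13-14: P3@Q0 runs 1, rem=7, I/O yield, promote→Q0. Q0=[P3] Q1=[P1,P2,P4,P5] Q2=[]
t=14-15: P3@Q0 runs 1, rem=6, I/O yield, promote→Q0. Q0=[P3] Q1=[P1,P2,P4,P5] Q2=[]
t=15-16: P3@Q0 runs 1, rem=5, I/O yield, promote→Q0. Q0=[P3] Q1=[P1,P2,P4,P5] Q2=[]
t=16-17: P3@Q0 runs 1, rem=4, I/O yield, promote→Q0. Q0=[P3] Q1=[P1,P2,P4,P5] Q2=[]
t=17-18: P3@Q0 runs 1, rem=3, I/O yield, promote→Q0. Q0=[P3] Q1=[P1,P2,P4,P5] Q2=[]
t=18-19: P3@Q0 runs 1, rem=2, I/O yield, promote→Q0. Q0=[P3] Q1=[P1,P2,P4,P5] Q2=[]
t=19-20: P3@Q0 runs 1, rem=1, I/O yield, promote→Q0. Q0=[P3] Q1=[P1,P2,P4,P5] Q2=[]
t=20-21: P3@Q0 runs 1, rem=0, completes. Q0=[] Q1=[P1,P2,P4,P5] Q2=[]
t=21-24: P1@Q1 runs 3, rem=8, I/O yield, promote→Q0. Q0=[P1] Q1=[P2,P4,P5] Q2=[]
t=24-26: P1@Q0 runs 2, rem=6, quantum used, demote→Q1. Q0=[] Q1=[P2,P4,P5,P1] Q2=[]
t=26-30: P2@Q1 runs 4, rem=3, quantum used, demote→Q2. Q0=[] Q1=[P4,P5,P1] Q2=[P2]
t=30-34: P4@Q1 runs 4, rem=0, completes. Q0=[] Q1=[P5,P1] Q2=[P2]
t=34-38: P5@Q1 runs 4, rem=2, quantum used, demote→Q2. Q0=[] Q1=[P1] Q2=[P2,P5]
t=38-41: P1@Q1 runs 3, rem=3, I/O yield, promote→Q0. Q0=[P1] Q1=[] Q2=[P2,P5]
t=41-43: P1@Q0 runs 2, rem=1, quantum used, demote→Q1. Q0=[] Q1=[P1] Q2=[P2,P5]
t=43-44: P1@Q1 runs 1, rem=0, completes. Q0=[] Q1=[] Q2=[P2,P5]
t=44-47: P2@Q2 runs 3, rem=0, completes. Q0=[] Q1=[] Q2=[P5]
t=47-49: P5@Q2 runs 2, rem=0, completes. Q0=[] Q1=[] Q2=[]

Answer: P1(0-2) P2(2-4) P3(4-5) P4(5-7) P5(7-9) P3(9-10) P3(10-11) P3(11-12) P3(12-13) P3(13-14) P3(14-15) P3(15-16) P3(16-17) P3(17-18) P3(18-19) P3(19-20) P3(20-21) P1(21-24) P1(24-26) P2(26-30) P4(30-34) P5(34-38) P1(38-41) P1(41-43) P1(43-44) P2(44-47) P5(47-49)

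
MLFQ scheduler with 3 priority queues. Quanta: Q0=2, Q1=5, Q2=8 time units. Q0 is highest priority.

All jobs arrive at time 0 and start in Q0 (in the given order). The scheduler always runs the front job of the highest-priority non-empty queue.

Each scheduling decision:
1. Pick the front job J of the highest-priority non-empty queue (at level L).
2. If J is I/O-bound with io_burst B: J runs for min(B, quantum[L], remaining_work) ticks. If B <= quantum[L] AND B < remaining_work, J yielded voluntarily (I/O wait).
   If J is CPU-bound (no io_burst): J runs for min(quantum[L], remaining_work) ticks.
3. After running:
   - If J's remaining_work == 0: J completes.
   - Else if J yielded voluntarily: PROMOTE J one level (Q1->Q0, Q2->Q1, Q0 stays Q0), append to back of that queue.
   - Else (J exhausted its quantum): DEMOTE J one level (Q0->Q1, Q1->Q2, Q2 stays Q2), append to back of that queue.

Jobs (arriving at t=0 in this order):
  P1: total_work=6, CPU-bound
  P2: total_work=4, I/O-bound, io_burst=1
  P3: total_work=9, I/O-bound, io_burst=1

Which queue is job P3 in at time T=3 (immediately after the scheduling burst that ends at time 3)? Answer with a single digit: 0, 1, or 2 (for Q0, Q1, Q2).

t=0-2: P1@Q0 runs 2, rem=4, quantum used, demote→Q1. Q0=[P2,P3] Q1=[P1] Q2=[]
t=2-3: P2@Q0 runs 1, rem=3, I/O yield, promote→Q0. Q0=[P3,P2] Q1=[P1] Q2=[]
t=3-4: P3@Q0 runs 1, rem=8, I/O yield, promote→Q0. Q0=[P2,P3] Q1=[P1] Q2=[]
t=4-5: P2@Q0 runs 1, rem=2, I/O yield, promote→Q0. Q0=[P3,P2] Q1=[P1] Q2=[]
t=5-6: P3@Q0 runs 1, rem=7, I/O yield, promote→Q0. Q0=[P2,P3] Q1=[P1] Q2=[]
t=6-7: P2@Q0 runs 1, rem=1, I/O yield, promote→Q0. Q0=[P3,P2] Q1=[P1] Q2=[]
t=7-8: P3@Q0 runs 1, rem=6, I/O yield, promote→Q0. Q0=[P2,P3] Q1=[P1] Q2=[]
t=8-9: P2@Q0 runs 1, rem=0, completes. Q0=[P3] Q1=[P1] Q2=[]
t=9-10: P3@Q0 runs 1, rem=5, I/O yield, promote→Q0. Q0=[P3] Q1=[P1] Q2=[]
t=10-11: P3@Q0 runs 1, rem=4, I/O yield, promote→Q0. Q0=[P3] Q1=[P1] Q2=[]
t=11-12: P3@Q0 runs 1, rem=3, I/O yield, promote→Q0. Q0=[P3] Q1=[P1] Q2=[]
t=12-13: P3@Q0 runs 1, rem=2, I/O yield, promote→Q0. Q0=[P3] Q1=[P1] Q2=[]
t=13-14: P3@Q0 runs 1, rem=1, I/O yield, promote→Q0. Q0=[P3] Q1=[P1] Q2=[]
t=14-15: P3@Q0 runs 1, rem=0, completes. Q0=[] Q1=[P1] Q2=[]
t=15-19: P1@Q1 runs 4, rem=0, completes. Q0=[] Q1=[] Q2=[]

Answer: 0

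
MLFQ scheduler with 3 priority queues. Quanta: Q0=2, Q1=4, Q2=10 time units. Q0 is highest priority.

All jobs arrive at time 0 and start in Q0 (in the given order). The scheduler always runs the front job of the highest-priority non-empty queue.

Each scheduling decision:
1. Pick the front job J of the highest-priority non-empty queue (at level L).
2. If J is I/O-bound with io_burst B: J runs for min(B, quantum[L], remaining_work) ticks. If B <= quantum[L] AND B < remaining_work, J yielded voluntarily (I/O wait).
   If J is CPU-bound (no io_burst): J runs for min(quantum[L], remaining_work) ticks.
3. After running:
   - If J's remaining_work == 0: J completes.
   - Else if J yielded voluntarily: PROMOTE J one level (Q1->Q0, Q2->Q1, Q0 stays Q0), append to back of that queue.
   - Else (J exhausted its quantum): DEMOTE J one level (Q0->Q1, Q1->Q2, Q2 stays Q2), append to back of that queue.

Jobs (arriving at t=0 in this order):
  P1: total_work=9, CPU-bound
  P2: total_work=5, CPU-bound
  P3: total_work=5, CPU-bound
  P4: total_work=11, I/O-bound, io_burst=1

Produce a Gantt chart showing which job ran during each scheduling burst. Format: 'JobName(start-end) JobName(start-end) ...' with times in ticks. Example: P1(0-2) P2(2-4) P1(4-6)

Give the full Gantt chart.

t=0-2: P1@Q0 runs 2, rem=7, quantum used, demote→Q1. Q0=[P2,P3,P4] Q1=[P1] Q2=[]
t=2-4: P2@Q0 runs 2, rem=3, quantum used, demote→Q1. Q0=[P3,P4] Q1=[P1,P2] Q2=[]
t=4-6: P3@Q0 runs 2, rem=3, quantum used, demote→Q1. Q0=[P4] Q1=[P1,P2,P3] Q2=[]
t=6-7: P4@Q0 runs 1, rem=10, I/O yield, promote→Q0. Q0=[P4] Q1=[P1,P2,P3] Q2=[]
t=7-8: P4@Q0 runs 1, rem=9, I/O yield, promote→Q0. Q0=[P4] Q1=[P1,P2,P3] Q2=[]
t=8-9: P4@Q0 runs 1, rem=8, I/O yield, promote→Q0. Q0=[P4] Q1=[P1,P2,P3] Q2=[]
t=9-10: P4@Q0 runs 1, rem=7, I/O yield, promote→Q0. Q0=[P4] Q1=[P1,P2,P3] Q2=[]
t=10-11: P4@Q0 runs 1, rem=6, I/O yield, promote→Q0. Q0=[P4] Q1=[P1,P2,P3] Q2=[]
t=11-12: P4@Q0 runs 1, rem=5, I/O yield, promote→Q0. Q0=[P4] Q1=[P1,P2,P3] Q2=[]
t=12-13: P4@Q0 runs 1, rem=4, I/O yield, promote→Q0. Q0=[P4] Q1=[P1,P2,P3] Q2=[]
t=13-14: P4@Q0 runs 1, rem=3, I/O yield, promote→Q0. Q0=[P4] Q1=[P1,P2,P3] Q2=[]
t=14-15: P4@Q0 runs 1, rem=2, I/O yield, promote→Q0. Q0=[P4] Q1=[P1,P2,P3] Q2=[]
t=15-16: P4@Q0 runs 1, rem=1, I/O yield, promote→Q0. Q0=[P4] Q1=[P1,P2,P3] Q2=[]
t=16-17: P4@Q0 runs 1, rem=0, completes. Q0=[] Q1=[P1,P2,P3] Q2=[]
t=17-21: P1@Q1 runs 4, rem=3, quantum used, demote→Q2. Q0=[] Q1=[P2,P3] Q2=[P1]
t=21-24: P2@Q1 runs 3, rem=0, completes. Q0=[] Q1=[P3] Q2=[P1]
t=24-27: P3@Q1 runs 3, rem=0, completes. Q0=[] Q1=[] Q2=[P1]
t=27-30: P1@Q2 runs 3, rem=0, completes. Q0=[] Q1=[] Q2=[]

Answer: P1(0-2) P2(2-4) P3(4-6) P4(6-7) P4(7-8) P4(8-9) P4(9-10) P4(10-11) P4(11-12) P4(12-13) P4(13-14) P4(14-15) P4(15-16) P4(16-17) P1(17-21) P2(21-24) P3(24-27) P1(27-30)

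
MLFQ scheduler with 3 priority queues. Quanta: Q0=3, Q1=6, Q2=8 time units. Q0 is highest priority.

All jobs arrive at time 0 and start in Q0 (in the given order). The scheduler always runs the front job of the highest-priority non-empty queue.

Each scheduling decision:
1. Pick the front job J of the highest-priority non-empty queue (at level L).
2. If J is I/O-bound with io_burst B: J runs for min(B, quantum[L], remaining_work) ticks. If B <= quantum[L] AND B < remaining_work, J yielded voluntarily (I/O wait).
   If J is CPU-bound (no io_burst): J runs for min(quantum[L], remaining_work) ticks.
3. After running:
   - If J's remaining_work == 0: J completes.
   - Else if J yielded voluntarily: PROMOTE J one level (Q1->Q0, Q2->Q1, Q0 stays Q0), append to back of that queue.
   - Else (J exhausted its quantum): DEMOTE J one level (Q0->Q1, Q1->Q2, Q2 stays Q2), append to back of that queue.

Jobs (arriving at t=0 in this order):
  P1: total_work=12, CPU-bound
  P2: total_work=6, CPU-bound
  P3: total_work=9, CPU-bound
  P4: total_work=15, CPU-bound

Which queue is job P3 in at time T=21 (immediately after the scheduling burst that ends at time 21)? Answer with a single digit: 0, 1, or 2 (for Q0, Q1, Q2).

t=0-3: P1@Q0 runs 3, rem=9, quantum used, demote→Q1. Q0=[P2,P3,P4] Q1=[P1] Q2=[]
t=3-6: P2@Q0 runs 3, rem=3, quantum used, demote→Q1. Q0=[P3,P4] Q1=[P1,P2] Q2=[]
t=6-9: P3@Q0 runs 3, rem=6, quantum used, demote→Q1. Q0=[P4] Q1=[P1,P2,P3] Q2=[]
t=9-12: P4@Q0 runs 3, rem=12, quantum used, demote→Q1. Q0=[] Q1=[P1,P2,P3,P4] Q2=[]
t=12-18: P1@Q1 runs 6, rem=3, quantum used, demote→Q2. Q0=[] Q1=[P2,P3,P4] Q2=[P1]
t=18-21: P2@Q1 runs 3, rem=0, completes. Q0=[] Q1=[P3,P4] Q2=[P1]
t=21-27: P3@Q1 runs 6, rem=0, completes. Q0=[] Q1=[P4] Q2=[P1]
t=27-33: P4@Q1 runs 6, rem=6, quantum used, demote→Q2. Q0=[] Q1=[] Q2=[P1,P4]
t=33-36: P1@Q2 runs 3, rem=0, completes. Q0=[] Q1=[] Q2=[P4]
t=36-42: P4@Q2 runs 6, rem=0, completes. Q0=[] Q1=[] Q2=[]

Answer: 1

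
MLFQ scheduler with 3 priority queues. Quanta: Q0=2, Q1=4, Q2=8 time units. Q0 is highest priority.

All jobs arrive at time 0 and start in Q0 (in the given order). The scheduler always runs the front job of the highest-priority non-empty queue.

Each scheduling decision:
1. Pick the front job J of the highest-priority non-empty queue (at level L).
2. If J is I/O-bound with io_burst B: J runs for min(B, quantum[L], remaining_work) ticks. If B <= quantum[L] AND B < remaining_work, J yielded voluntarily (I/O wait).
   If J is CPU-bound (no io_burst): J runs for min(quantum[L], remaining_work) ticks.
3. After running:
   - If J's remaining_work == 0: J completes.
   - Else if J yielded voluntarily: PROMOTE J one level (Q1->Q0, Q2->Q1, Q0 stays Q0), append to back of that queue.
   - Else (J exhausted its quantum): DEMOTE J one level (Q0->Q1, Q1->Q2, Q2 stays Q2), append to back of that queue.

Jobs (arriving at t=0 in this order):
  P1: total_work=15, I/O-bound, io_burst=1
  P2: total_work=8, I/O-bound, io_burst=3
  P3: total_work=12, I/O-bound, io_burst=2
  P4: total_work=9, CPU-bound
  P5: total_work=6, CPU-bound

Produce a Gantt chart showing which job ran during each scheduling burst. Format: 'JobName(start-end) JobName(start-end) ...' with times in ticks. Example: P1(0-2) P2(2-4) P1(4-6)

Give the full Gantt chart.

t=0-1: P1@Q0 runs 1, rem=14, I/O yield, promote→Q0. Q0=[P2,P3,P4,P5,P1] Q1=[] Q2=[]
t=1-3: P2@Q0 runs 2, rem=6, quantum used, demote→Q1. Q0=[P3,P4,P5,P1] Q1=[P2] Q2=[]
t=3-5: P3@Q0 runs 2, rem=10, I/O yield, promote→Q0. Q0=[P4,P5,P1,P3] Q1=[P2] Q2=[]
t=5-7: P4@Q0 runs 2, rem=7, quantum used, demote→Q1. Q0=[P5,P1,P3] Q1=[P2,P4] Q2=[]
t=7-9: P5@Q0 runs 2, rem=4, quantum used, demote→Q1. Q0=[P1,P3] Q1=[P2,P4,P5] Q2=[]
t=9-10: P1@Q0 runs 1, rem=13, I/O yield, promote→Q0. Q0=[P3,P1] Q1=[P2,P4,P5] Q2=[]
t=10-12: P3@Q0 runs 2, rem=8, I/O yield, promote→Q0. Q0=[P1,P3] Q1=[P2,P4,P5] Q2=[]
t=12-13: P1@Q0 runs 1, rem=12, I/O yield, promote→Q0. Q0=[P3,P1] Q1=[P2,P4,P5] Q2=[]
t=13-15: P3@Q0 runs 2, rem=6, I/O yield, promote→Q0. Q0=[P1,P3] Q1=[P2,P4,P5] Q2=[]
t=15-16: P1@Q0 runs 1, rem=11, I/O yield, promote→Q0. Q0=[P3,P1] Q1=[P2,P4,P5] Q2=[]
t=16-18: P3@Q0 runs 2, rem=4, I/O yield, promote→Q0. Q0=[P1,P3] Q1=[P2,P4,P5] Q2=[]
t=18-19: P1@Q0 runs 1, rem=10, I/O yield, promote→Q0. Q0=[P3,P1] Q1=[P2,P4,P5] Q2=[]
t=19-21: P3@Q0 runs 2, rem=2, I/O yield, promote→Q0. Q0=[P1,P3] Q1=[P2,P4,P5] Q2=[]
t=21-22: P1@Q0 runs 1, rem=9, I/O yield, promote→Q0. Q0=[P3,P1] Q1=[P2,P4,P5] Q2=[]
t=22-24: P3@Q0 runs 2, rem=0, completes. Q0=[P1] Q1=[P2,P4,P5] Q2=[]
t=24-25: P1@Q0 runs 1, rem=8, I/O yield, promote→Q0. Q0=[P1] Q1=[P2,P4,P5] Q2=[]
t=25-26: P1@Q0 runs 1, rem=7, I/O yield, promote→Q0. Q0=[P1] Q1=[P2,P4,P5] Q2=[]
t=26-27: P1@Q0 runs 1, rem=6, I/O yield, promote→Q0. Q0=[P1] Q1=[P2,P4,P5] Q2=[]
t=27-28: P1@Q0 runs 1, rem=5, I/O yield, promote→Q0. Q0=[P1] Q1=[P2,P4,P5] Q2=[]
t=28-29: P1@Q0 runs 1, rem=4, I/O yield, promote→Q0. Q0=[P1] Q1=[P2,P4,P5] Q2=[]
t=29-30: P1@Q0 runs 1, rem=3, I/O yield, promote→Q0. Q0=[P1] Q1=[P2,P4,P5] Q2=[]
t=30-31: P1@Q0 runs 1, rem=2, I/O yield, promote→Q0. Q0=[P1] Q1=[P2,P4,P5] Q2=[]
t=31-32: P1@Q0 runs 1, rem=1, I/O yield, promote→Q0. Q0=[P1] Q1=[P2,P4,P5] Q2=[]
t=32-33: P1@Q0 runs 1, rem=0, completes. Q0=[] Q1=[P2,P4,P5] Q2=[]
t=33-36: P2@Q1 runs 3, rem=3, I/O yield, promote→Q0. Q0=[P2] Q1=[P4,P5] Q2=[]
t=36-38: P2@Q0 runs 2, rem=1, quantum used, demote→Q1. Q0=[] Q1=[P4,P5,P2] Q2=[]
t=38-42: P4@Q1 runs 4, rem=3, quantum used, demote→Q2. Q0=[] Q1=[P5,P2] Q2=[P4]
t=42-46: P5@Q1 runs 4, rem=0, completes. Q0=[] Q1=[P2] Q2=[P4]
t=46-47: P2@Q1 runs 1, rem=0, completes. Q0=[] Q1=[] Q2=[P4]
t=47-50: P4@Q2 runs 3, rem=0, completes. Q0=[] Q1=[] Q2=[]

Answer: P1(0-1) P2(1-3) P3(3-5) P4(5-7) P5(7-9) P1(9-10) P3(10-12) P1(12-13) P3(13-15) P1(15-16) P3(16-18) P1(18-19) P3(19-21) P1(21-22) P3(22-24) P1(24-25) P1(25-26) P1(26-27) P1(27-28) P1(28-29) P1(29-30) P1(30-31) P1(31-32) P1(32-33) P2(33-36) P2(36-38) P4(38-42) P5(42-46) P2(46-47) P4(47-50)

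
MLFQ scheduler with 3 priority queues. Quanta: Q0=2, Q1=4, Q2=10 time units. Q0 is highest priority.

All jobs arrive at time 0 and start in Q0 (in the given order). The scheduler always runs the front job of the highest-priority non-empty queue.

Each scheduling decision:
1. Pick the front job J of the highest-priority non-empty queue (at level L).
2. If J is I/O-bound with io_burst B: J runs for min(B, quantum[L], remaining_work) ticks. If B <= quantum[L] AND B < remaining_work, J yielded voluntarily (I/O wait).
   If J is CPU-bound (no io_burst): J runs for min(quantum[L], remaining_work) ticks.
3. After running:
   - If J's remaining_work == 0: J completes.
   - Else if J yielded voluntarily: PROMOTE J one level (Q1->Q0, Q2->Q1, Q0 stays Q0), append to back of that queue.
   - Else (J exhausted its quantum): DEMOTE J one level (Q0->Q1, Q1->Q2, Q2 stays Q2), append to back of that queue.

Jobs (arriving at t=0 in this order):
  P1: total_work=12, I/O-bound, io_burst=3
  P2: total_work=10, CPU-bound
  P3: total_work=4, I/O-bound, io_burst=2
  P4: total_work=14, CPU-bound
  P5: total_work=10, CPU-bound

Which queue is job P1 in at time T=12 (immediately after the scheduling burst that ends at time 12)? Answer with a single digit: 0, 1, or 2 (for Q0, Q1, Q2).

Answer: 1

Derivation:
t=0-2: P1@Q0 runs 2, rem=10, quantum used, demote→Q1. Q0=[P2,P3,P4,P5] Q1=[P1] Q2=[]
t=2-4: P2@Q0 runs 2, rem=8, quantum used, demote→Q1. Q0=[P3,P4,P5] Q1=[P1,P2] Q2=[]
t=4-6: P3@Q0 runs 2, rem=2, I/O yield, promote→Q0. Q0=[P4,P5,P3] Q1=[P1,P2] Q2=[]
t=6-8: P4@Q0 runs 2, rem=12, quantum used, demote→Q1. Q0=[P5,P3] Q1=[P1,P2,P4] Q2=[]
t=8-10: P5@Q0 runs 2, rem=8, quantum used, demote→Q1. Q0=[P3] Q1=[P1,P2,P4,P5] Q2=[]
t=10-12: P3@Q0 runs 2, rem=0, completes. Q0=[] Q1=[P1,P2,P4,P5] Q2=[]
t=12-15: P1@Q1 runs 3, rem=7, I/O yield, promote→Q0. Q0=[P1] Q1=[P2,P4,P5] Q2=[]
t=15-17: P1@Q0 runs 2, rem=5, quantum used, demote→Q1. Q0=[] Q1=[P2,P4,P5,P1] Q2=[]
t=17-21: P2@Q1 runs 4, rem=4, quantum used, demote→Q2. Q0=[] Q1=[P4,P5,P1] Q2=[P2]
t=21-25: P4@Q1 runs 4, rem=8, quantum used, demote→Q2. Q0=[] Q1=[P5,P1] Q2=[P2,P4]
t=25-29: P5@Q1 runs 4, rem=4, quantum used, demote→Q2. Q0=[] Q1=[P1] Q2=[P2,P4,P5]
t=29-32: P1@Q1 runs 3, rem=2, I/O yield, promote→Q0. Q0=[P1] Q1=[] Q2=[P2,P4,P5]
t=32-34: P1@Q0 runs 2, rem=0, completes. Q0=[] Q1=[] Q2=[P2,P4,P5]
t=34-38: P2@Q2 runs 4, rem=0, completes. Q0=[] Q1=[] Q2=[P4,P5]
t=38-46: P4@Q2 runs 8, rem=0, completes. Q0=[] Q1=[] Q2=[P5]
t=46-50: P5@Q2 runs 4, rem=0, completes. Q0=[] Q1=[] Q2=[]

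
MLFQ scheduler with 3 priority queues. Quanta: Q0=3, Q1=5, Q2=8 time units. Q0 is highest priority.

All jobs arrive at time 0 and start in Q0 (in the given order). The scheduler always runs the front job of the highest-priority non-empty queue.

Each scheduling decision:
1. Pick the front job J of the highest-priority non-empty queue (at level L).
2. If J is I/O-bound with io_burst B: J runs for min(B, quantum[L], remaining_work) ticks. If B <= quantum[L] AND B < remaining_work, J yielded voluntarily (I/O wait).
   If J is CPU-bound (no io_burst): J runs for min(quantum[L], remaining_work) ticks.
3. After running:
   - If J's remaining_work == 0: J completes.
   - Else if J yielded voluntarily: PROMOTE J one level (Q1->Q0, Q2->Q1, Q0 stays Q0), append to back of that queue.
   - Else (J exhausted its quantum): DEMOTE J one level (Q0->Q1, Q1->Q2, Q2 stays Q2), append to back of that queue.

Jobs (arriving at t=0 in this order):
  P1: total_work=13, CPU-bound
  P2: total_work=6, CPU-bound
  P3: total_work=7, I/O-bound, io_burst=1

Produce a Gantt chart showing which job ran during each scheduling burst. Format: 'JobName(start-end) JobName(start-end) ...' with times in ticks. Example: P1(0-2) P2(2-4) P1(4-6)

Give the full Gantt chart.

t=0-3: P1@Q0 runs 3, rem=10, quantum used, demote→Q1. Q0=[P2,P3] Q1=[P1] Q2=[]
t=3-6: P2@Q0 runs 3, rem=3, quantum used, demote→Q1. Q0=[P3] Q1=[P1,P2] Q2=[]
t=6-7: P3@Q0 runs 1, rem=6, I/O yield, promote→Q0. Q0=[P3] Q1=[P1,P2] Q2=[]
t=7-8: P3@Q0 runs 1, rem=5, I/O yield, promote→Q0. Q0=[P3] Q1=[P1,P2] Q2=[]
t=8-9: P3@Q0 runs 1, rem=4, I/O yield, promote→Q0. Q0=[P3] Q1=[P1,P2] Q2=[]
t=9-10: P3@Q0 runs 1, rem=3, I/O yield, promote→Q0. Q0=[P3] Q1=[P1,P2] Q2=[]
t=10-11: P3@Q0 runs 1, rem=2, I/O yield, promote→Q0. Q0=[P3] Q1=[P1,P2] Q2=[]
t=11-12: P3@Q0 runs 1, rem=1, I/O yield, promote→Q0. Q0=[P3] Q1=[P1,P2] Q2=[]
t=12-13: P3@Q0 runs 1, rem=0, completes. Q0=[] Q1=[P1,P2] Q2=[]
t=13-18: P1@Q1 runs 5, rem=5, quantum used, demote→Q2. Q0=[] Q1=[P2] Q2=[P1]
t=18-21: P2@Q1 runs 3, rem=0, completes. Q0=[] Q1=[] Q2=[P1]
t=21-26: P1@Q2 runs 5, rem=0, completes. Q0=[] Q1=[] Q2=[]

Answer: P1(0-3) P2(3-6) P3(6-7) P3(7-8) P3(8-9) P3(9-10) P3(10-11) P3(11-12) P3(12-13) P1(13-18) P2(18-21) P1(21-26)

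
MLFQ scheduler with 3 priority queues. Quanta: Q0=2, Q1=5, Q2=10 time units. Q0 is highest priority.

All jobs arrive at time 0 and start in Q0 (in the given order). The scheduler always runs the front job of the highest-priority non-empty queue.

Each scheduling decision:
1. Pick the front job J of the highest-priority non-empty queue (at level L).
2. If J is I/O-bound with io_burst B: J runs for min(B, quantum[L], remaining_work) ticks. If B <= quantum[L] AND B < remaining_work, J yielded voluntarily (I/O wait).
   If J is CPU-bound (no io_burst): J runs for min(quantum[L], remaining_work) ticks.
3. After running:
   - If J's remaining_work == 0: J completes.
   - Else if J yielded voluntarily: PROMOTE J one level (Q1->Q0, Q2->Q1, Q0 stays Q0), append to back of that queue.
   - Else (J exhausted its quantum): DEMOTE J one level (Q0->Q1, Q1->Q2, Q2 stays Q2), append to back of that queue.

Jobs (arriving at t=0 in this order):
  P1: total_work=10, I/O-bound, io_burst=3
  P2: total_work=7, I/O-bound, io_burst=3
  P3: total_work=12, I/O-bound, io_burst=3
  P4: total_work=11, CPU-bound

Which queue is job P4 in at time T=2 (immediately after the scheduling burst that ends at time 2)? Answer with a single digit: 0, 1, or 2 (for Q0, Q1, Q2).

t=0-2: P1@Q0 runs 2, rem=8, quantum used, demote→Q1. Q0=[P2,P3,P4] Q1=[P1] Q2=[]
t=2-4: P2@Q0 runs 2, rem=5, quantum used, demote→Q1. Q0=[P3,P4] Q1=[P1,P2] Q2=[]
t=4-6: P3@Q0 runs 2, rem=10, quantum used, demote→Q1. Q0=[P4] Q1=[P1,P2,P3] Q2=[]
t=6-8: P4@Q0 runs 2, rem=9, quantum used, demote→Q1. Q0=[] Q1=[P1,P2,P3,P4] Q2=[]
t=8-11: P1@Q1 runs 3, rem=5, I/O yield, promote→Q0. Q0=[P1] Q1=[P2,P3,P4] Q2=[]
t=11-13: P1@Q0 runs 2, rem=3, quantum used, demote→Q1. Q0=[] Q1=[P2,P3,P4,P1] Q2=[]
t=13-16: P2@Q1 runs 3, rem=2, I/O yield, promote→Q0. Q0=[P2] Q1=[P3,P4,P1] Q2=[]
t=16-18: P2@Q0 runs 2, rem=0, completes. Q0=[] Q1=[P3,P4,P1] Q2=[]
t=18-21: P3@Q1 runs 3, rem=7, I/O yield, promote→Q0. Q0=[P3] Q1=[P4,P1] Q2=[]
t=21-23: P3@Q0 runs 2, rem=5, quantum used, demote→Q1. Q0=[] Q1=[P4,P1,P3] Q2=[]
t=23-28: P4@Q1 runs 5, rem=4, quantum used, demote→Q2. Q0=[] Q1=[P1,P3] Q2=[P4]
t=28-31: P1@Q1 runs 3, rem=0, completes. Q0=[] Q1=[P3] Q2=[P4]
t=31-34: P3@Q1 runs 3, rem=2, I/O yield, promote→Q0. Q0=[P3] Q1=[] Q2=[P4]
t=34-36: P3@Q0 runs 2, rem=0, completes. Q0=[] Q1=[] Q2=[P4]
t=36-40: P4@Q2 runs 4, rem=0, completes. Q0=[] Q1=[] Q2=[]

Answer: 0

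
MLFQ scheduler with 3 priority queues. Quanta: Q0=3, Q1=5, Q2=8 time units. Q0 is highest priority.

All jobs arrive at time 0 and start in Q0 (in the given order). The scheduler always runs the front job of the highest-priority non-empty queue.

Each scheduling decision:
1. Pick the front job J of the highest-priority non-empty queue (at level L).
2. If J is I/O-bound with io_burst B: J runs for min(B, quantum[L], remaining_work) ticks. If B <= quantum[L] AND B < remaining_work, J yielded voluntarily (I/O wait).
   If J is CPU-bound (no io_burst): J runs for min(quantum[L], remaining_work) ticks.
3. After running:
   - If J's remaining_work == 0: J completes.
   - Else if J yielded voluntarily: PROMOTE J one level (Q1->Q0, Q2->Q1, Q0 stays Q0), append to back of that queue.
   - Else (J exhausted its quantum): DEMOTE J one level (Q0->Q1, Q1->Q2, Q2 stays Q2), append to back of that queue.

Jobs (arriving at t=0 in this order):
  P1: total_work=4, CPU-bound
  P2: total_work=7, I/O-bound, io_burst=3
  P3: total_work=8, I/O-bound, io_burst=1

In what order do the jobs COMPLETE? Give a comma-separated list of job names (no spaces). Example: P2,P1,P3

Answer: P2,P3,P1

Derivation:
t=0-3: P1@Q0 runs 3, rem=1, quantum used, demote→Q1. Q0=[P2,P3] Q1=[P1] Q2=[]
t=3-6: P2@Q0 runs 3, rem=4, I/O yield, promote→Q0. Q0=[P3,P2] Q1=[P1] Q2=[]
t=6-7: P3@Q0 runs 1, rem=7, I/O yield, promote→Q0. Q0=[P2,P3] Q1=[P1] Q2=[]
t=7-10: P2@Q0 runs 3, rem=1, I/O yield, promote→Q0. Q0=[P3,P2] Q1=[P1] Q2=[]
t=10-11: P3@Q0 runs 1, rem=6, I/O yield, promote→Q0. Q0=[P2,P3] Q1=[P1] Q2=[]
t=11-12: P2@Q0 runs 1, rem=0, completes. Q0=[P3] Q1=[P1] Q2=[]
t=12-13: P3@Q0 runs 1, rem=5, I/O yield, promote→Q0. Q0=[P3] Q1=[P1] Q2=[]
t=13-14: P3@Q0 runs 1, rem=4, I/O yield, promote→Q0. Q0=[P3] Q1=[P1] Q2=[]
t=14-15: P3@Q0 runs 1, rem=3, I/O yield, promote→Q0. Q0=[P3] Q1=[P1] Q2=[]
t=15-16: P3@Q0 runs 1, rem=2, I/O yield, promote→Q0. Q0=[P3] Q1=[P1] Q2=[]
t=16-17: P3@Q0 runs 1, rem=1, I/O yield, promote→Q0. Q0=[P3] Q1=[P1] Q2=[]
t=17-18: P3@Q0 runs 1, rem=0, completes. Q0=[] Q1=[P1] Q2=[]
t=18-19: P1@Q1 runs 1, rem=0, completes. Q0=[] Q1=[] Q2=[]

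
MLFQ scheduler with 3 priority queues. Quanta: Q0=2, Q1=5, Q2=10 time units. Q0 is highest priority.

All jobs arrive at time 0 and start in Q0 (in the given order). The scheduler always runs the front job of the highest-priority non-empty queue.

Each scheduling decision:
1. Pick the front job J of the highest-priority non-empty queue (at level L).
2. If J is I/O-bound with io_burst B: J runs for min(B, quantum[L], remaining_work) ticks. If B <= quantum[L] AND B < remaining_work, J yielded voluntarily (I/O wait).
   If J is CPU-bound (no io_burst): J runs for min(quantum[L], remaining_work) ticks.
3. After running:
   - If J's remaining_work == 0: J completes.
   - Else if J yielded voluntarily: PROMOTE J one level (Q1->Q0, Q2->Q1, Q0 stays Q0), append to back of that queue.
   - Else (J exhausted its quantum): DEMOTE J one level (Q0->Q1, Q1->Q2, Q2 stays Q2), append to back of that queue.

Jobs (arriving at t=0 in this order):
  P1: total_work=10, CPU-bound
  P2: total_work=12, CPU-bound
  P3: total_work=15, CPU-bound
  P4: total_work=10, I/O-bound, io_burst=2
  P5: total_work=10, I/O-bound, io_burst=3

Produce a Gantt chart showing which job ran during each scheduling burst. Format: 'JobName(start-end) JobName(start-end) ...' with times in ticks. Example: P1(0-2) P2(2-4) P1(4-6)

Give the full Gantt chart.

t=0-2: P1@Q0 runs 2, rem=8, quantum used, demote→Q1. Q0=[P2,P3,P4,P5] Q1=[P1] Q2=[]
t=2-4: P2@Q0 runs 2, rem=10, quantum used, demote→Q1. Q0=[P3,P4,P5] Q1=[P1,P2] Q2=[]
t=4-6: P3@Q0 runs 2, rem=13, quantum used, demote→Q1. Q0=[P4,P5] Q1=[P1,P2,P3] Q2=[]
t=6-8: P4@Q0 runs 2, rem=8, I/O yield, promote→Q0. Q0=[P5,P4] Q1=[P1,P2,P3] Q2=[]
t=8-10: P5@Q0 runs 2, rem=8, quantum used, demote→Q1. Q0=[P4] Q1=[P1,P2,P3,P5] Q2=[]
t=10-12: P4@Q0 runs 2, rem=6, I/O yield, promote→Q0. Q0=[P4] Q1=[P1,P2,P3,P5] Q2=[]
t=12-14: P4@Q0 runs 2, rem=4, I/O yield, promote→Q0. Q0=[P4] Q1=[P1,P2,P3,P5] Q2=[]
t=14-16: P4@Q0 runs 2, rem=2, I/O yield, promote→Q0. Q0=[P4] Q1=[P1,P2,P3,P5] Q2=[]
t=16-18: P4@Q0 runs 2, rem=0, completes. Q0=[] Q1=[P1,P2,P3,P5] Q2=[]
t=18-23: P1@Q1 runs 5, rem=3, quantum used, demote→Q2. Q0=[] Q1=[P2,P3,P5] Q2=[P1]
t=23-28: P2@Q1 runs 5, rem=5, quantum used, demote→Q2. Q0=[] Q1=[P3,P5] Q2=[P1,P2]
t=28-33: P3@Q1 runs 5, rem=8, quantum used, demote→Q2. Q0=[] Q1=[P5] Q2=[P1,P2,P3]
t=33-36: P5@Q1 runs 3, rem=5, I/O yield, promote→Q0. Q0=[P5] Q1=[] Q2=[P1,P2,P3]
t=36-38: P5@Q0 runs 2, rem=3, quantum used, demote→Q1. Q0=[] Q1=[P5] Q2=[P1,P2,P3]
t=38-41: P5@Q1 runs 3, rem=0, completes. Q0=[] Q1=[] Q2=[P1,P2,P3]
t=41-44: P1@Q2 runs 3, rem=0, completes. Q0=[] Q1=[] Q2=[P2,P3]
t=44-49: P2@Q2 runs 5, rem=0, completes. Q0=[] Q1=[] Q2=[P3]
t=49-57: P3@Q2 runs 8, rem=0, completes. Q0=[] Q1=[] Q2=[]

Answer: P1(0-2) P2(2-4) P3(4-6) P4(6-8) P5(8-10) P4(10-12) P4(12-14) P4(14-16) P4(16-18) P1(18-23) P2(23-28) P3(28-33) P5(33-36) P5(36-38) P5(38-41) P1(41-44) P2(44-49) P3(49-57)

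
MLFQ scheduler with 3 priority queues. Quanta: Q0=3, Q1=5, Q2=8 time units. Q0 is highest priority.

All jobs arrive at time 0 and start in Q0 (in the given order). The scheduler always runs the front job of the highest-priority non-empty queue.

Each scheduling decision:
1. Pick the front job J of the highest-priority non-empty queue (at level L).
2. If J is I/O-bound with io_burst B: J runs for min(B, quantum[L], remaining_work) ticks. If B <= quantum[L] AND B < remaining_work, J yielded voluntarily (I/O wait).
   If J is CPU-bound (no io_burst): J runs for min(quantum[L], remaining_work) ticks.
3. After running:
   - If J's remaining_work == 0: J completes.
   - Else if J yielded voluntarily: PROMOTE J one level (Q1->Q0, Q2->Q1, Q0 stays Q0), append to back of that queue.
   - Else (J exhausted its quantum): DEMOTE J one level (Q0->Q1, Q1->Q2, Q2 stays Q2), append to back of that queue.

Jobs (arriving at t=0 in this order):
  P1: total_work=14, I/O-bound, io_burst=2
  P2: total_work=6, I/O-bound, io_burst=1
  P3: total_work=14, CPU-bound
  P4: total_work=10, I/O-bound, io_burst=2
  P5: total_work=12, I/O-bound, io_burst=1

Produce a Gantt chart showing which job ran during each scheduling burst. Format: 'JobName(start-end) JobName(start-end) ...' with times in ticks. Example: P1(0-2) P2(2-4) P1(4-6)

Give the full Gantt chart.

Answer: P1(0-2) P2(2-3) P3(3-6) P4(6-8) P5(8-9) P1(9-11) P2(11-12) P4(12-14) P5(14-15) P1(15-17) P2(17-18) P4(18-20) P5(20-21) P1(21-23) P2(23-24) P4(24-26) P5(26-27) P1(27-29) P2(29-30) P4(30-32) P5(32-33) P1(33-35) P2(35-36) P5(36-37) P1(37-39) P5(39-40) P5(40-41) P5(41-42) P5(42-43) P5(43-44) P5(44-45) P3(45-50) P3(50-56)

Derivation:
t=0-2: P1@Q0 runs 2, rem=12, I/O yield, promote→Q0. Q0=[P2,P3,P4,P5,P1] Q1=[] Q2=[]
t=2-3: P2@Q0 runs 1, rem=5, I/O yield, promote→Q0. Q0=[P3,P4,P5,P1,P2] Q1=[] Q2=[]
t=3-6: P3@Q0 runs 3, rem=11, quantum used, demote→Q1. Q0=[P4,P5,P1,P2] Q1=[P3] Q2=[]
t=6-8: P4@Q0 runs 2, rem=8, I/O yield, promote→Q0. Q0=[P5,P1,P2,P4] Q1=[P3] Q2=[]
t=8-9: P5@Q0 runs 1, rem=11, I/O yield, promote→Q0. Q0=[P1,P2,P4,P5] Q1=[P3] Q2=[]
t=9-11: P1@Q0 runs 2, rem=10, I/O yield, promote→Q0. Q0=[P2,P4,P5,P1] Q1=[P3] Q2=[]
t=11-12: P2@Q0 runs 1, rem=4, I/O yield, promote→Q0. Q0=[P4,P5,P1,P2] Q1=[P3] Q2=[]
t=12-14: P4@Q0 runs 2, rem=6, I/O yield, promote→Q0. Q0=[P5,P1,P2,P4] Q1=[P3] Q2=[]
t=14-15: P5@Q0 runs 1, rem=10, I/O yield, promote→Q0. Q0=[P1,P2,P4,P5] Q1=[P3] Q2=[]
t=15-17: P1@Q0 runs 2, rem=8, I/O yield, promote→Q0. Q0=[P2,P4,P5,P1] Q1=[P3] Q2=[]
t=17-18: P2@Q0 runs 1, rem=3, I/O yield, promote→Q0. Q0=[P4,P5,P1,P2] Q1=[P3] Q2=[]
t=18-20: P4@Q0 runs 2, rem=4, I/O yield, promote→Q0. Q0=[P5,P1,P2,P4] Q1=[P3] Q2=[]
t=20-21: P5@Q0 runs 1, rem=9, I/O yield, promote→Q0. Q0=[P1,P2,P4,P5] Q1=[P3] Q2=[]
t=21-23: P1@Q0 runs 2, rem=6, I/O yield, promote→Q0. Q0=[P2,P4,P5,P1] Q1=[P3] Q2=[]
t=23-24: P2@Q0 runs 1, rem=2, I/O yield, promote→Q0. Q0=[P4,P5,P1,P2] Q1=[P3] Q2=[]
t=24-26: P4@Q0 runs 2, rem=2, I/O yield, promote→Q0. Q0=[P5,P1,P2,P4] Q1=[P3] Q2=[]
t=26-27: P5@Q0 runs 1, rem=8, I/O yield, promote→Q0. Q0=[P1,P2,P4,P5] Q1=[P3] Q2=[]
t=27-29: P1@Q0 runs 2, rem=4, I/O yield, promote→Q0. Q0=[P2,P4,P5,P1] Q1=[P3] Q2=[]
t=29-30: P2@Q0 runs 1, rem=1, I/O yield, promote→Q0. Q0=[P4,P5,P1,P2] Q1=[P3] Q2=[]
t=30-32: P4@Q0 runs 2, rem=0, completes. Q0=[P5,P1,P2] Q1=[P3] Q2=[]
t=32-33: P5@Q0 runs 1, rem=7, I/O yield, promote→Q0. Q0=[P1,P2,P5] Q1=[P3] Q2=[]
t=33-35: P1@Q0 runs 2, rem=2, I/O yield, promote→Q0. Q0=[P2,P5,P1] Q1=[P3] Q2=[]
t=35-36: P2@Q0 runs 1, rem=0, completes. Q0=[P5,P1] Q1=[P3] Q2=[]
t=36-37: P5@Q0 runs 1, rem=6, I/O yield, promote→Q0. Q0=[P1,P5] Q1=[P3] Q2=[]
t=37-39: P1@Q0 runs 2, rem=0, completes. Q0=[P5] Q1=[P3] Q2=[]
t=39-40: P5@Q0 runs 1, rem=5, I/O yield, promote→Q0. Q0=[P5] Q1=[P3] Q2=[]
t=40-41: P5@Q0 runs 1, rem=4, I/O yield, promote→Q0. Q0=[P5] Q1=[P3] Q2=[]
t=41-42: P5@Q0 runs 1, rem=3, I/O yield, promote→Q0. Q0=[P5] Q1=[P3] Q2=[]
t=42-43: P5@Q0 runs 1, rem=2, I/O yield, promote→Q0. Q0=[P5] Q1=[P3] Q2=[]
t=43-44: P5@Q0 runs 1, rem=1, I/O yield, promote→Q0. Q0=[P5] Q1=[P3] Q2=[]
t=44-45: P5@Q0 runs 1, rem=0, completes. Q0=[] Q1=[P3] Q2=[]
t=45-50: P3@Q1 runs 5, rem=6, quantum used, demote→Q2. Q0=[] Q1=[] Q2=[P3]
t=50-56: P3@Q2 runs 6, rem=0, completes. Q0=[] Q1=[] Q2=[]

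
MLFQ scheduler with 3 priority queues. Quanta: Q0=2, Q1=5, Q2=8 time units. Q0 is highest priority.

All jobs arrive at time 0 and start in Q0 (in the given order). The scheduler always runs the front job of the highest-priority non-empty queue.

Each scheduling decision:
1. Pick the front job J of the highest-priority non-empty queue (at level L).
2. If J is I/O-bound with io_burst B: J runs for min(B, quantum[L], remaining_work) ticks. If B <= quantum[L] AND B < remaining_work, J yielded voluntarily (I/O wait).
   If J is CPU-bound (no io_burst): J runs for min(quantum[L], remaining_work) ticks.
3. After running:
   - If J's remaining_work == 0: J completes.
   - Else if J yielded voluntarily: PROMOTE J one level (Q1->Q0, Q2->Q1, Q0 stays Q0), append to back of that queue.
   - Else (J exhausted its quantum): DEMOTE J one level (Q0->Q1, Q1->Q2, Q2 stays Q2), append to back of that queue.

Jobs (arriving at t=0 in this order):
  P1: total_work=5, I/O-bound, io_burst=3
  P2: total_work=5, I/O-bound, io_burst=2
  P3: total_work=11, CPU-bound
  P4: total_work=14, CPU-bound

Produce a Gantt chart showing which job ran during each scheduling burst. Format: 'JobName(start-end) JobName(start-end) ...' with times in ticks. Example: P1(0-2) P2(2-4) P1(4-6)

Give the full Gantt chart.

Answer: P1(0-2) P2(2-4) P3(4-6) P4(6-8) P2(8-10) P2(10-11) P1(11-14) P3(14-19) P4(19-24) P3(24-28) P4(28-35)

Derivation:
t=0-2: P1@Q0 runs 2, rem=3, quantum used, demote→Q1. Q0=[P2,P3,P4] Q1=[P1] Q2=[]
t=2-4: P2@Q0 runs 2, rem=3, I/O yield, promote→Q0. Q0=[P3,P4,P2] Q1=[P1] Q2=[]
t=4-6: P3@Q0 runs 2, rem=9, quantum used, demote→Q1. Q0=[P4,P2] Q1=[P1,P3] Q2=[]
t=6-8: P4@Q0 runs 2, rem=12, quantum used, demote→Q1. Q0=[P2] Q1=[P1,P3,P4] Q2=[]
t=8-10: P2@Q0 runs 2, rem=1, I/O yield, promote→Q0. Q0=[P2] Q1=[P1,P3,P4] Q2=[]
t=10-11: P2@Q0 runs 1, rem=0, completes. Q0=[] Q1=[P1,P3,P4] Q2=[]
t=11-14: P1@Q1 runs 3, rem=0, completes. Q0=[] Q1=[P3,P4] Q2=[]
t=14-19: P3@Q1 runs 5, rem=4, quantum used, demote→Q2. Q0=[] Q1=[P4] Q2=[P3]
t=19-24: P4@Q1 runs 5, rem=7, quantum used, demote→Q2. Q0=[] Q1=[] Q2=[P3,P4]
t=24-28: P3@Q2 runs 4, rem=0, completes. Q0=[] Q1=[] Q2=[P4]
t=28-35: P4@Q2 runs 7, rem=0, completes. Q0=[] Q1=[] Q2=[]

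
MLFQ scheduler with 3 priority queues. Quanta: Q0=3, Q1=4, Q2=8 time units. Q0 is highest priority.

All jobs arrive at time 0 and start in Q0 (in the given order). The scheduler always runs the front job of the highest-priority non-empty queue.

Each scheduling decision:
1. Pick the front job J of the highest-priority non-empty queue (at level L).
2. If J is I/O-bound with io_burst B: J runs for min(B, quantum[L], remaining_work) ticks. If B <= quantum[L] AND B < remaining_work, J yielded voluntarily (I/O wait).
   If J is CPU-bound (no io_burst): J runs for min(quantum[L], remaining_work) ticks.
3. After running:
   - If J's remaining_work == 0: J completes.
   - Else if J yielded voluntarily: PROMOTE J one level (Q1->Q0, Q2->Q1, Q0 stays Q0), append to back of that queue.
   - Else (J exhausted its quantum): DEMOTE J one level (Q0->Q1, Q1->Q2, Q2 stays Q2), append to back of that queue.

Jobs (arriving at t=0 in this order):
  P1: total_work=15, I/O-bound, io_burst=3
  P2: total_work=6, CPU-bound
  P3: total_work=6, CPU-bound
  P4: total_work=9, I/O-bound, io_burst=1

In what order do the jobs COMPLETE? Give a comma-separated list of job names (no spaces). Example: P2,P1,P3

t=0-3: P1@Q0 runs 3, rem=12, I/O yield, promote→Q0. Q0=[P2,P3,P4,P1] Q1=[] Q2=[]
t=3-6: P2@Q0 runs 3, rem=3, quantum used, demote→Q1. Q0=[P3,P4,P1] Q1=[P2] Q2=[]
t=6-9: P3@Q0 runs 3, rem=3, quantum used, demote→Q1. Q0=[P4,P1] Q1=[P2,P3] Q2=[]
t=9-10: P4@Q0 runs 1, rem=8, I/O yield, promote→Q0. Q0=[P1,P4] Q1=[P2,P3] Q2=[]
t=10-13: P1@Q0 runs 3, rem=9, I/O yield, promote→Q0. Q0=[P4,P1] Q1=[P2,P3] Q2=[]
t=13-14: P4@Q0 runs 1, rem=7, I/O yield, promote→Q0. Q0=[P1,P4] Q1=[P2,P3] Q2=[]
t=14-17: P1@Q0 runs 3, rem=6, I/O yield, promote→Q0. Q0=[P4,P1] Q1=[P2,P3] Q2=[]
t=17-18: P4@Q0 runs 1, rem=6, I/O yield, promote→Q0. Q0=[P1,P4] Q1=[P2,P3] Q2=[]
t=18-21: P1@Q0 runs 3, rem=3, I/O yield, promote→Q0. Q0=[P4,P1] Q1=[P2,P3] Q2=[]
t=21-22: P4@Q0 runs 1, rem=5, I/O yield, promote→Q0. Q0=[P1,P4] Q1=[P2,P3] Q2=[]
t=22-25: P1@Q0 runs 3, rem=0, completes. Q0=[P4] Q1=[P2,P3] Q2=[]
t=25-26: P4@Q0 runs 1, rem=4, I/O yield, promote→Q0. Q0=[P4] Q1=[P2,P3] Q2=[]
t=26-27: P4@Q0 runs 1, rem=3, I/O yield, promote→Q0. Q0=[P4] Q1=[P2,P3] Q2=[]
t=27-28: P4@Q0 runs 1, rem=2, I/O yield, promote→Q0. Q0=[P4] Q1=[P2,P3] Q2=[]
t=28-29: P4@Q0 runs 1, rem=1, I/O yield, promote→Q0. Q0=[P4] Q1=[P2,P3] Q2=[]
t=29-30: P4@Q0 runs 1, rem=0, completes. Q0=[] Q1=[P2,P3] Q2=[]
t=30-33: P2@Q1 runs 3, rem=0, completes. Q0=[] Q1=[P3] Q2=[]
t=33-36: P3@Q1 runs 3, rem=0, completes. Q0=[] Q1=[] Q2=[]

Answer: P1,P4,P2,P3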